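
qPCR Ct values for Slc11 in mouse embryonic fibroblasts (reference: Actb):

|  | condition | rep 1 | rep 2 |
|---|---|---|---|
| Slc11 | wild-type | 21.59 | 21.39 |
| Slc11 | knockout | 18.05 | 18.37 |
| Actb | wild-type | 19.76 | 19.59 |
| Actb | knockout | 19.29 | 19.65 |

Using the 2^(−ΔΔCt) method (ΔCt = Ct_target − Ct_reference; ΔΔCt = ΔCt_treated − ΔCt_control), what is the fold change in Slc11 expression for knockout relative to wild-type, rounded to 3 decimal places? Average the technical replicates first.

Mean Ct: Slc11 wild-type 21.490; Slc11 knockout 18.210; Actb wild-type 19.675; Actb knockout 19.470
ΔCt(wild-type) = 21.490 − 19.675 = 1.815
ΔCt(knockout) = 18.210 − 19.470 = -1.260
ΔΔCt = -1.260 − 1.815 = -3.075
Fold change = 2^(−(-3.075)) = 2^3.075 = 8.4269

8.427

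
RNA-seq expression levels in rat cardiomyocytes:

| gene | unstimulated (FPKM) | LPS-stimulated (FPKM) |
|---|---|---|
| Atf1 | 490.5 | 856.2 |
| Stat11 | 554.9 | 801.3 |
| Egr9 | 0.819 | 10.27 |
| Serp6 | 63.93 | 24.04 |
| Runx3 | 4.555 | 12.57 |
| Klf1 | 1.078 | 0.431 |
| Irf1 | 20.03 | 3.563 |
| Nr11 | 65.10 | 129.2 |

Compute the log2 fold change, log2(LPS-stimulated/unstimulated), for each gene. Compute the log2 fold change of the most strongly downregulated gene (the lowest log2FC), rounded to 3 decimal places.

log2(856.2/490.5) = 0.804  (Atf1)
log2(801.3/554.9) = 0.530  (Stat11)
log2(10.27/0.819) = 3.648  (Egr9)
log2(24.04/63.93) = -1.411  (Serp6)
log2(12.57/4.555) = 1.464  (Runx3)
log2(0.431/1.078) = -1.323  (Klf1)
log2(3.563/20.03) = -2.491  (Irf1)
log2(129.2/65.10) = 0.989  (Nr11)
Irf1 is most strongly downregulated.

-2.491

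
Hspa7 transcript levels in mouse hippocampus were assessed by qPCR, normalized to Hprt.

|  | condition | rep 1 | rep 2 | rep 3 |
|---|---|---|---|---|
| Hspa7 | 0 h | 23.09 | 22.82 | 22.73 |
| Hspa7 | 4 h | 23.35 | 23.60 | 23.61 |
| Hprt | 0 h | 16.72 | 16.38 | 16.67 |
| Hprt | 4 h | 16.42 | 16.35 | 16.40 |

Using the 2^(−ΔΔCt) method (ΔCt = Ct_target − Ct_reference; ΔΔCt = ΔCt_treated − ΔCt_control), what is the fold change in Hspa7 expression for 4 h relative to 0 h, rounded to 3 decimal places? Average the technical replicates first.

Mean Ct: Hspa7 0 h 22.880; Hspa7 4 h 23.520; Hprt 0 h 16.590; Hprt 4 h 16.390
ΔCt(0 h) = 22.880 − 16.590 = 6.290
ΔCt(4 h) = 23.520 − 16.390 = 7.130
ΔΔCt = 7.130 − 6.290 = 0.840
Fold change = 2^(−0.840) = 0.5586

0.559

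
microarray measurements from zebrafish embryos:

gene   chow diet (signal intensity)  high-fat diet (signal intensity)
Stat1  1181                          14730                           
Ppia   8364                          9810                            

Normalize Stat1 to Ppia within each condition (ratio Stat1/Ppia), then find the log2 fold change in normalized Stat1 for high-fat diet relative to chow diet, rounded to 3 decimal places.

3.411

Stat1/Ppia (chow diet) = 1181 / 8364 = 0.1412
Stat1/Ppia (high-fat diet) = 14730 / 9810 = 1.5015
Fold change = 1.5015 / 0.1412 = 10.6340
log2(10.6340) = 3.4106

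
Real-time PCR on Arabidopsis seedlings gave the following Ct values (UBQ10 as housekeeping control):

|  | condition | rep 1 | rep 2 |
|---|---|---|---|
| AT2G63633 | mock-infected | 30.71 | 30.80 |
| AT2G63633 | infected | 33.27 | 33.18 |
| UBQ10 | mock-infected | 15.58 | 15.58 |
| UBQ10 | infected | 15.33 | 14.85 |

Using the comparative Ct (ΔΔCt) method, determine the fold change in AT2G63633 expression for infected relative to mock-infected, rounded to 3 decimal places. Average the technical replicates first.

Mean Ct: AT2G63633 mock-infected 30.755; AT2G63633 infected 33.225; UBQ10 mock-infected 15.580; UBQ10 infected 15.090
ΔCt(mock-infected) = 30.755 − 15.580 = 15.175
ΔCt(infected) = 33.225 − 15.090 = 18.135
ΔΔCt = 18.135 − 15.175 = 2.960
Fold change = 2^(−2.960) = 0.1285

0.129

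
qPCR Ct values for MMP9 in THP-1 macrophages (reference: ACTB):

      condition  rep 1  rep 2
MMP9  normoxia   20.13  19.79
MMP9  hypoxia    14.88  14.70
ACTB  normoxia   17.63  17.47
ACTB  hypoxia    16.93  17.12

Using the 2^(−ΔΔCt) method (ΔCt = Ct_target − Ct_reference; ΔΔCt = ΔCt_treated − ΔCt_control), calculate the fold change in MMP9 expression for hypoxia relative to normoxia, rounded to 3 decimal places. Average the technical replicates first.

Mean Ct: MMP9 normoxia 19.960; MMP9 hypoxia 14.790; ACTB normoxia 17.550; ACTB hypoxia 17.025
ΔCt(normoxia) = 19.960 − 17.550 = 2.410
ΔCt(hypoxia) = 14.790 − 17.025 = -2.235
ΔΔCt = -2.235 − 2.410 = -4.645
Fold change = 2^(−(-4.645)) = 2^4.645 = 25.0198

25.020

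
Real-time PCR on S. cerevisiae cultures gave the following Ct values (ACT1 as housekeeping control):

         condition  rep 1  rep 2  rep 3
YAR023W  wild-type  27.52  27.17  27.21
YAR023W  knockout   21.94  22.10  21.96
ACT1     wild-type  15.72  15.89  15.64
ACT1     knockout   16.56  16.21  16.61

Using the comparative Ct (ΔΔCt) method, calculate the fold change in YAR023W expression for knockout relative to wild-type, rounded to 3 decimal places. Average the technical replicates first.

64.445

Mean Ct: YAR023W wild-type 27.300; YAR023W knockout 22.000; ACT1 wild-type 15.750; ACT1 knockout 16.460
ΔCt(wild-type) = 27.300 − 15.750 = 11.550
ΔCt(knockout) = 22.000 − 16.460 = 5.540
ΔΔCt = 5.540 − 11.550 = -6.010
Fold change = 2^(−(-6.010)) = 2^6.010 = 64.4452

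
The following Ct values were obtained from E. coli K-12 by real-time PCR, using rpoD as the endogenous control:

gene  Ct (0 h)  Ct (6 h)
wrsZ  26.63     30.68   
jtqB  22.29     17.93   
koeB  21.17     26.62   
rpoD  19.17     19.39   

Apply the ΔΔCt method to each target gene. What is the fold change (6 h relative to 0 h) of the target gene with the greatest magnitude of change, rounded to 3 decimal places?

wrsZ: ΔΔCt = (30.68−19.39) − (26.63−19.17) = 11.29 − 7.46 = 3.83; fold change = 2^-3.83 = 0.070
jtqB: ΔΔCt = (17.93−19.39) − (22.29−19.17) = -1.46 − 3.12 = -4.58; fold change = 2^4.58 = 23.918
koeB: ΔΔCt = (26.62−19.39) − (21.17−19.17) = 7.23 − 2.00 = 5.23; fold change = 2^-5.23 = 0.027
koeB has the largest |ΔΔCt| = 5.23.

0.027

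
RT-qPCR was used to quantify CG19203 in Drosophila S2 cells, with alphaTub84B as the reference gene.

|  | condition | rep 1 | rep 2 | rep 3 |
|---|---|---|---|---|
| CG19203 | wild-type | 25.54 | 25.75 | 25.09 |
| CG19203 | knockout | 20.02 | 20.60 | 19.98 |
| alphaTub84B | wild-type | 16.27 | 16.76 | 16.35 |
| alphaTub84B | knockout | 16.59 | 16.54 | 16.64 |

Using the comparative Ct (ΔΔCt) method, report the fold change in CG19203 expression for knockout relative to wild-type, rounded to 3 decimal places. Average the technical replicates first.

Mean Ct: CG19203 wild-type 25.460; CG19203 knockout 20.200; alphaTub84B wild-type 16.460; alphaTub84B knockout 16.590
ΔCt(wild-type) = 25.460 − 16.460 = 9.000
ΔCt(knockout) = 20.200 − 16.590 = 3.610
ΔΔCt = 3.610 − 9.000 = -5.390
Fold change = 2^(−(-5.390)) = 2^5.390 = 41.9326

41.933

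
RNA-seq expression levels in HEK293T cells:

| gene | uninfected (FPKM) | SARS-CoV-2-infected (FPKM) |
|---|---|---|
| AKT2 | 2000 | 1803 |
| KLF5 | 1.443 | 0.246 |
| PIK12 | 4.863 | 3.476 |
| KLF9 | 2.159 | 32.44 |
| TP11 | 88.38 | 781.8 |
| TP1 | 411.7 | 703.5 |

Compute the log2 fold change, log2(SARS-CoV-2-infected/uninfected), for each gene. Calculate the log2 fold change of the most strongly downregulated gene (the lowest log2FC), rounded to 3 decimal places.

log2(1803/2000) = -0.150  (AKT2)
log2(0.246/1.443) = -2.552  (KLF5)
log2(3.476/4.863) = -0.484  (PIK12)
log2(32.44/2.159) = 3.909  (KLF9)
log2(781.8/88.38) = 3.145  (TP11)
log2(703.5/411.7) = 0.773  (TP1)
KLF5 is most strongly downregulated.

-2.552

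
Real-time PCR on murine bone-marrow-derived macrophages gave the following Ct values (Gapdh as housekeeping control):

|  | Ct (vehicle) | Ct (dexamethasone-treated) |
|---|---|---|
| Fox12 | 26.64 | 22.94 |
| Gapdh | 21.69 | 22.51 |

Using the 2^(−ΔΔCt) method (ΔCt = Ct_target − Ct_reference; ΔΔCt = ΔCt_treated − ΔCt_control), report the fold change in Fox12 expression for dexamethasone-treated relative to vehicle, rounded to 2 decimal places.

22.94

ΔCt(vehicle) = 26.640 − 21.690 = 4.950
ΔCt(dexamethasone-treated) = 22.940 − 22.510 = 0.430
ΔΔCt = 0.430 − 4.950 = -4.520
Fold change = 2^(−(-4.520)) = 2^4.520 = 22.943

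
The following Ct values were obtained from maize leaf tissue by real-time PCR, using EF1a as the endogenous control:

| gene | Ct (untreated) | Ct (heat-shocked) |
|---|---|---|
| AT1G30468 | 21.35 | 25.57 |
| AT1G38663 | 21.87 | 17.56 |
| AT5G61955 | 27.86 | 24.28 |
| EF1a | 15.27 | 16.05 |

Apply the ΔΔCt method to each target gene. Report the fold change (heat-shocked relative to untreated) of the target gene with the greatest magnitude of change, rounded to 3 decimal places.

34.060

AT1G30468: ΔΔCt = (25.57−16.05) − (21.35−15.27) = 9.52 − 6.08 = 3.44; fold change = 2^-3.44 = 0.092
AT1G38663: ΔΔCt = (17.56−16.05) − (21.87−15.27) = 1.51 − 6.60 = -5.09; fold change = 2^5.09 = 34.060
AT5G61955: ΔΔCt = (24.28−16.05) − (27.86−15.27) = 8.23 − 12.59 = -4.36; fold change = 2^4.36 = 20.535
AT1G38663 has the largest |ΔΔCt| = 5.09.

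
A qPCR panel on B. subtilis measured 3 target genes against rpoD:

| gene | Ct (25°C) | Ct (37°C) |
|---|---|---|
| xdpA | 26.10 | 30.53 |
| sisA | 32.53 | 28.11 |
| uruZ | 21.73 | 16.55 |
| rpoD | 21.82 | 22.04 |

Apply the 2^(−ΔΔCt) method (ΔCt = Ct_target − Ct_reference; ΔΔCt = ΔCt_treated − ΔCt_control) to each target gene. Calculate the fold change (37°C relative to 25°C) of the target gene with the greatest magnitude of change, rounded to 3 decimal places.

xdpA: ΔΔCt = (30.53−22.04) − (26.10−21.82) = 8.49 − 4.28 = 4.21; fold change = 2^-4.21 = 0.054
sisA: ΔΔCt = (28.11−22.04) − (32.53−21.82) = 6.07 − 10.71 = -4.64; fold change = 2^4.64 = 24.933
uruZ: ΔΔCt = (16.55−22.04) − (21.73−21.82) = -5.49 − (-0.09) = -5.40; fold change = 2^5.40 = 42.224
uruZ has the largest |ΔΔCt| = 5.40.

42.224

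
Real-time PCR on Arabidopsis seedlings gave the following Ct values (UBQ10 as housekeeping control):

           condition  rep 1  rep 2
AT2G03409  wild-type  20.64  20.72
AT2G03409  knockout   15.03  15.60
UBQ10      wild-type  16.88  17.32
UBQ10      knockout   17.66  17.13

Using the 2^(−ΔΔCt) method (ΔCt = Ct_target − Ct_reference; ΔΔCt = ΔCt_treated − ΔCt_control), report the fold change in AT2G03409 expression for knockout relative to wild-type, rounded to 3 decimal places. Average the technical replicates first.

Mean Ct: AT2G03409 wild-type 20.680; AT2G03409 knockout 15.315; UBQ10 wild-type 17.100; UBQ10 knockout 17.395
ΔCt(wild-type) = 20.680 − 17.100 = 3.580
ΔCt(knockout) = 15.315 − 17.395 = -2.080
ΔΔCt = -2.080 − 3.580 = -5.660
Fold change = 2^(−(-5.660)) = 2^5.660 = 50.5626

50.563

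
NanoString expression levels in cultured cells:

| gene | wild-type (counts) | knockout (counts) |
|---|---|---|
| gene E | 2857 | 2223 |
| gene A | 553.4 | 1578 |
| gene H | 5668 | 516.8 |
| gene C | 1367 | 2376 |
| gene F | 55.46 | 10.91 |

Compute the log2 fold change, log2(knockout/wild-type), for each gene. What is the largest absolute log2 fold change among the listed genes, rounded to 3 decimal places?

log2(2223/2857) = -0.362  (gene E)
log2(1578/553.4) = 1.512  (gene A)
log2(516.8/5668) = -3.455  (gene H)
log2(2376/1367) = 0.798  (gene C)
log2(10.91/55.46) = -2.346  (gene F)
The largest magnitude belongs to gene H.

3.455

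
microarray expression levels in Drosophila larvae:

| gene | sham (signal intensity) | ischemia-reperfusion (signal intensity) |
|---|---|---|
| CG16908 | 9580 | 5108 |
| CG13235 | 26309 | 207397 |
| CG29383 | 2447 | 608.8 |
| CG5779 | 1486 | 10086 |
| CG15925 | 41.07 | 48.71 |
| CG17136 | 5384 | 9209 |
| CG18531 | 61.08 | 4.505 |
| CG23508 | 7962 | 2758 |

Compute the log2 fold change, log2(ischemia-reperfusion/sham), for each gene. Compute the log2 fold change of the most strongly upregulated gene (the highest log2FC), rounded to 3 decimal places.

2.979

log2(5108/9580) = -0.907  (CG16908)
log2(207397/26309) = 2.979  (CG13235)
log2(608.8/2447) = -2.007  (CG29383)
log2(10086/1486) = 2.763  (CG5779)
log2(48.71/41.07) = 0.246  (CG15925)
log2(9209/5384) = 0.774  (CG17136)
log2(4.505/61.08) = -3.761  (CG18531)
log2(2758/7962) = -1.530  (CG23508)
CG13235 is most strongly upregulated.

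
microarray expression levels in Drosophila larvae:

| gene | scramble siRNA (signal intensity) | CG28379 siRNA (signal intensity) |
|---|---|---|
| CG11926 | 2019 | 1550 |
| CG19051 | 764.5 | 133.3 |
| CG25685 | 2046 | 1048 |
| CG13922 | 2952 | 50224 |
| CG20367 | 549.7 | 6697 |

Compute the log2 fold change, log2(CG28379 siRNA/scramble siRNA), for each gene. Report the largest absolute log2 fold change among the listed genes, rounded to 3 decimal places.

log2(1550/2019) = -0.381  (CG11926)
log2(133.3/764.5) = -2.520  (CG19051)
log2(1048/2046) = -0.965  (CG25685)
log2(50224/2952) = 4.089  (CG13922)
log2(6697/549.7) = 3.607  (CG20367)
The largest magnitude belongs to CG13922.

4.089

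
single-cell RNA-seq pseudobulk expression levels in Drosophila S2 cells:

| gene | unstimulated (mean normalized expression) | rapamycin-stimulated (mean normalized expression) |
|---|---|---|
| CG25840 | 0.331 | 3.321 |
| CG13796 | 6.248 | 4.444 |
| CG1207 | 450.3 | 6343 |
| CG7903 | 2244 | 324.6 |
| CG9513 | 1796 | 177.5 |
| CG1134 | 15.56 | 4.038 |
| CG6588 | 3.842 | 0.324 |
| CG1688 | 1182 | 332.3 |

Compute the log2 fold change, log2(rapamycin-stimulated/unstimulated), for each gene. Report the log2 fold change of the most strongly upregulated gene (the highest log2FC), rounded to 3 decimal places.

3.816

log2(3.321/0.331) = 3.327  (CG25840)
log2(4.444/6.248) = -0.492  (CG13796)
log2(6343/450.3) = 3.816  (CG1207)
log2(324.6/2244) = -2.789  (CG7903)
log2(177.5/1796) = -3.339  (CG9513)
log2(4.038/15.56) = -1.946  (CG1134)
log2(0.324/3.842) = -3.568  (CG6588)
log2(332.3/1182) = -1.831  (CG1688)
CG1207 is most strongly upregulated.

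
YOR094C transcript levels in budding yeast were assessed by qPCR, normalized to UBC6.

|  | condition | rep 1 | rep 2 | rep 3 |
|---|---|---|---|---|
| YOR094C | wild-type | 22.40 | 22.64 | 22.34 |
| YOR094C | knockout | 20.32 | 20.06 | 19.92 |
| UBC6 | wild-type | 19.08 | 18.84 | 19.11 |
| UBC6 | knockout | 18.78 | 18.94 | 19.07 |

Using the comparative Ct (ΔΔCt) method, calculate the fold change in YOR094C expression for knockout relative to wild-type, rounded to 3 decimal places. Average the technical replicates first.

Mean Ct: YOR094C wild-type 22.460; YOR094C knockout 20.100; UBC6 wild-type 19.010; UBC6 knockout 18.930
ΔCt(wild-type) = 22.460 − 19.010 = 3.450
ΔCt(knockout) = 20.100 − 18.930 = 1.170
ΔΔCt = 1.170 − 3.450 = -2.280
Fold change = 2^(−(-2.280)) = 2^2.280 = 4.8568

4.857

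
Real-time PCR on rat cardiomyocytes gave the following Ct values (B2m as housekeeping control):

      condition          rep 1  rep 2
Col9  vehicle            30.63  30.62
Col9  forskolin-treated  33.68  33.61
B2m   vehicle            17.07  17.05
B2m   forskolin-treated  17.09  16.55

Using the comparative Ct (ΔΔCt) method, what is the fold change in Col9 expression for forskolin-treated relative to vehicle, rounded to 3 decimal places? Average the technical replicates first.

0.104

Mean Ct: Col9 vehicle 30.625; Col9 forskolin-treated 33.645; B2m vehicle 17.060; B2m forskolin-treated 16.820
ΔCt(vehicle) = 30.625 − 17.060 = 13.565
ΔCt(forskolin-treated) = 33.645 − 16.820 = 16.825
ΔΔCt = 16.825 − 13.565 = 3.260
Fold change = 2^(−3.260) = 0.1044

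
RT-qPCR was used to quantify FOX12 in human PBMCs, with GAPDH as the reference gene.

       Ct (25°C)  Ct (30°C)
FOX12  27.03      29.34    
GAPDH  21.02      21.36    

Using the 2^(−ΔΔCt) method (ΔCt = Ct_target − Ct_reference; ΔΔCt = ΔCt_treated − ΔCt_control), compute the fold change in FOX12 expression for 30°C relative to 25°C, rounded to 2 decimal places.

ΔCt(25°C) = 27.030 − 21.020 = 6.010
ΔCt(30°C) = 29.340 − 21.360 = 7.980
ΔΔCt = 7.980 − 6.010 = 1.970
Fold change = 2^(−1.970) = 0.255

0.26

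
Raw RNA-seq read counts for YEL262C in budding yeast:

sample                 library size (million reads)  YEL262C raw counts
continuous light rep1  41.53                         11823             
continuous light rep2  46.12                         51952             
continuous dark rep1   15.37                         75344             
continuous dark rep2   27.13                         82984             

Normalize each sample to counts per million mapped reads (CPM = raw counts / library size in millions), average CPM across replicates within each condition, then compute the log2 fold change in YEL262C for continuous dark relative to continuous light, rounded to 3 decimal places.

2.496

CPM(continuous light rep1) = 11823 / 41.53 = 284.6858
CPM(continuous light rep2) = 51952 / 46.12 = 1126.4527
CPM(continuous dark rep1) = 75344 / 15.37 = 4902.0169
CPM(continuous dark rep2) = 82984 / 27.13 = 3058.7541
mean CPM(continuous light) = 705.5693; mean CPM(continuous dark) = 3980.3855
Fold change = 3980.3855 / 705.5693 = 5.64138
log2(5.64138) = 2.4960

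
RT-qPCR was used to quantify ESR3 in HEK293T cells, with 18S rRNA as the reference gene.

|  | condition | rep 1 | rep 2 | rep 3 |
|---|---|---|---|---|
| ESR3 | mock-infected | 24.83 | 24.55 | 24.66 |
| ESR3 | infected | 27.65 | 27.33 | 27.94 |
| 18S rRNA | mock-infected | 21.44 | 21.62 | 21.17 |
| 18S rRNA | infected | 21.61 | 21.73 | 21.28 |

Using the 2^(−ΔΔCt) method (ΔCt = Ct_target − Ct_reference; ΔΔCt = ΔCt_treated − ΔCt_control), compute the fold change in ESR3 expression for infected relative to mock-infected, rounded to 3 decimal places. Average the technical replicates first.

Mean Ct: ESR3 mock-infected 24.680; ESR3 infected 27.640; 18S rRNA mock-infected 21.410; 18S rRNA infected 21.540
ΔCt(mock-infected) = 24.680 − 21.410 = 3.270
ΔCt(infected) = 27.640 − 21.540 = 6.100
ΔΔCt = 6.100 − 3.270 = 2.830
Fold change = 2^(−2.830) = 0.1406

0.141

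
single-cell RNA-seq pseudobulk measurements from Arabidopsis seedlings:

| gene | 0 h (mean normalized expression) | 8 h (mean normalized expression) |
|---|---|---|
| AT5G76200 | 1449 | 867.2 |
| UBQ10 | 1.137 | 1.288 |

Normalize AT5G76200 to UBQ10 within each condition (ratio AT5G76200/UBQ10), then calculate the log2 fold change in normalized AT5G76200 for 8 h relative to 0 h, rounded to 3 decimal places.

-0.921

AT5G76200/UBQ10 (0 h) = 1449 / 1.137 = 1274.4
AT5G76200/UBQ10 (8 h) = 867.2 / 1.288 = 673.29
Fold change = 673.29 / 1274.4 = 0.5283
log2(0.5283) = -0.9205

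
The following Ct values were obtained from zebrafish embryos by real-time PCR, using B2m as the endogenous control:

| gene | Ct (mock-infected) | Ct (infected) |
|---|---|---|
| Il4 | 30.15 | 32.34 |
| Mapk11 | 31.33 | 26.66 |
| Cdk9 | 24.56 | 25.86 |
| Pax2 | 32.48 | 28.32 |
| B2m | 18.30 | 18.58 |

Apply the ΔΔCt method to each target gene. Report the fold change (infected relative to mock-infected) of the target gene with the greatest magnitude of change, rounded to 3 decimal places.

30.910

Il4: ΔΔCt = (32.34−18.58) − (30.15−18.30) = 13.76 − 11.85 = 1.91; fold change = 2^-1.91 = 0.266
Mapk11: ΔΔCt = (26.66−18.58) − (31.33−18.30) = 8.08 − 13.03 = -4.95; fold change = 2^4.95 = 30.910
Cdk9: ΔΔCt = (25.86−18.58) − (24.56−18.30) = 7.28 − 6.26 = 1.02; fold change = 2^-1.02 = 0.493
Pax2: ΔΔCt = (28.32−18.58) − (32.48−18.30) = 9.74 − 14.18 = -4.44; fold change = 2^4.44 = 21.706
Mapk11 has the largest |ΔΔCt| = 4.95.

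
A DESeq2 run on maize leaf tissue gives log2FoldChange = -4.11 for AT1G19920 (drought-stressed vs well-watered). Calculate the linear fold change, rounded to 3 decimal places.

0.058

Fold change = 2^(-4.11) = 0.0579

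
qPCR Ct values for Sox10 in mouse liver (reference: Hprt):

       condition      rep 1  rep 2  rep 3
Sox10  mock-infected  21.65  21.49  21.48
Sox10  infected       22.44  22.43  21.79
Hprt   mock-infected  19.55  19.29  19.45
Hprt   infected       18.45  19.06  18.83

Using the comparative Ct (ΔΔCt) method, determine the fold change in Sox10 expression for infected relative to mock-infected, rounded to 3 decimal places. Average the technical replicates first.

0.398

Mean Ct: Sox10 mock-infected 21.540; Sox10 infected 22.220; Hprt mock-infected 19.430; Hprt infected 18.780
ΔCt(mock-infected) = 21.540 − 19.430 = 2.110
ΔCt(infected) = 22.220 − 18.780 = 3.440
ΔΔCt = 3.440 − 2.110 = 1.330
Fold change = 2^(−1.330) = 0.3978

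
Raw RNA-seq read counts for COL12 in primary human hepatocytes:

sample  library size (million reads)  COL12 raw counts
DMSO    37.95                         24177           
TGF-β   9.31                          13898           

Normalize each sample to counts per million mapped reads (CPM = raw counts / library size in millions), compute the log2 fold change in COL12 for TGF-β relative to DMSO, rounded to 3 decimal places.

1.228

CPM(DMSO) = 24177 / 37.95 = 637.0751
CPM(TGF-β) = 13898 / 9.31 = 1492.8034
Fold change = 1492.8034 / 637.0751 = 2.34321
log2(2.34321) = 1.2285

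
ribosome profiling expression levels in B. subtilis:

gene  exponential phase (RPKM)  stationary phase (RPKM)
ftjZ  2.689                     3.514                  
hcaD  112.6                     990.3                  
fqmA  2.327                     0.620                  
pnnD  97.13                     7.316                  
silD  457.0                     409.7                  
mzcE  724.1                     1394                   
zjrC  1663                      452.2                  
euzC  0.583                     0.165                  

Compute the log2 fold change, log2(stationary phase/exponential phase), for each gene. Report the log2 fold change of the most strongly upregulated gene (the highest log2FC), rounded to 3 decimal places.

log2(3.514/2.689) = 0.386  (ftjZ)
log2(990.3/112.6) = 3.137  (hcaD)
log2(0.620/2.327) = -1.908  (fqmA)
log2(7.316/97.13) = -3.731  (pnnD)
log2(409.7/457.0) = -0.158  (silD)
log2(1394/724.1) = 0.945  (mzcE)
log2(452.2/1663) = -1.879  (zjrC)
log2(0.165/0.583) = -1.821  (euzC)
hcaD is most strongly upregulated.

3.137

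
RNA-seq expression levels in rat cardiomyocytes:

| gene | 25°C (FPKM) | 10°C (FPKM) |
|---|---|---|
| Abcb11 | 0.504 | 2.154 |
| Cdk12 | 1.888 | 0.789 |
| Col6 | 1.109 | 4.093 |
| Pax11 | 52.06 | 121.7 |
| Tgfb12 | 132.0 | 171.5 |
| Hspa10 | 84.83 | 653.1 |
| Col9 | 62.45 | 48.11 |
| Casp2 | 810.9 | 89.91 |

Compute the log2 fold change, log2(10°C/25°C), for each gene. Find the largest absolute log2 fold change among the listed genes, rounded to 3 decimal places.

3.173

log2(2.154/0.504) = 2.096  (Abcb11)
log2(0.789/1.888) = -1.259  (Cdk12)
log2(4.093/1.109) = 1.884  (Col6)
log2(121.7/52.06) = 1.225  (Pax11)
log2(171.5/132.0) = 0.378  (Tgfb12)
log2(653.1/84.83) = 2.945  (Hspa10)
log2(48.11/62.45) = -0.376  (Col9)
log2(89.91/810.9) = -3.173  (Casp2)
The largest magnitude belongs to Casp2.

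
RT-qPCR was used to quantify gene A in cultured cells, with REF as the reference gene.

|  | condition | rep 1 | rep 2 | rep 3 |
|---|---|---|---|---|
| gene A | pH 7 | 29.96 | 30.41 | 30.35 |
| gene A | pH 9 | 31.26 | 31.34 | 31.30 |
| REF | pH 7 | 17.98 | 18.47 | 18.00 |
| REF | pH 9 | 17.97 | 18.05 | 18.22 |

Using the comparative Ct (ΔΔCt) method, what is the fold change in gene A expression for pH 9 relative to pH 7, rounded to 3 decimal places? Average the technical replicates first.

Mean Ct: gene A pH 7 30.240; gene A pH 9 31.300; REF pH 7 18.150; REF pH 9 18.080
ΔCt(pH 7) = 30.240 − 18.150 = 12.090
ΔCt(pH 9) = 31.300 − 18.080 = 13.220
ΔΔCt = 13.220 − 12.090 = 1.130
Fold change = 2^(−1.130) = 0.4569

0.457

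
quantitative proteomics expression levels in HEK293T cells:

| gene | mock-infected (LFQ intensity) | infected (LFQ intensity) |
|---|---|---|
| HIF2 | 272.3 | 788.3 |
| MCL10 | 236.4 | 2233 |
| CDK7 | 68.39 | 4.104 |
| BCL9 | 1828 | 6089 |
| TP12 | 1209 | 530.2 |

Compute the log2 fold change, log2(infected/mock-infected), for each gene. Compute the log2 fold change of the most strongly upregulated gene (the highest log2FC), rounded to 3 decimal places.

3.240

log2(788.3/272.3) = 1.534  (HIF2)
log2(2233/236.4) = 3.240  (MCL10)
log2(4.104/68.39) = -4.059  (CDK7)
log2(6089/1828) = 1.736  (BCL9)
log2(530.2/1209) = -1.189  (TP12)
MCL10 is most strongly upregulated.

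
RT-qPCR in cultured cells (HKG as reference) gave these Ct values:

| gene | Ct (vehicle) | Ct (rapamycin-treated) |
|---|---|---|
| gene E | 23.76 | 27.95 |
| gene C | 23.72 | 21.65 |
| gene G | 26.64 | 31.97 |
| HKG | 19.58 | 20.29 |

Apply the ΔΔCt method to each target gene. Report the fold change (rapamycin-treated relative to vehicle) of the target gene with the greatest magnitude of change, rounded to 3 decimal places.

gene E: ΔΔCt = (27.95−20.29) − (23.76−19.58) = 7.66 − 4.18 = 3.48; fold change = 2^-3.48 = 0.090
gene C: ΔΔCt = (21.65−20.29) − (23.72−19.58) = 1.36 − 4.14 = -2.78; fold change = 2^2.78 = 6.869
gene G: ΔΔCt = (31.97−20.29) − (26.64−19.58) = 11.68 − 7.06 = 4.62; fold change = 2^-4.62 = 0.041
gene G has the largest |ΔΔCt| = 4.62.

0.041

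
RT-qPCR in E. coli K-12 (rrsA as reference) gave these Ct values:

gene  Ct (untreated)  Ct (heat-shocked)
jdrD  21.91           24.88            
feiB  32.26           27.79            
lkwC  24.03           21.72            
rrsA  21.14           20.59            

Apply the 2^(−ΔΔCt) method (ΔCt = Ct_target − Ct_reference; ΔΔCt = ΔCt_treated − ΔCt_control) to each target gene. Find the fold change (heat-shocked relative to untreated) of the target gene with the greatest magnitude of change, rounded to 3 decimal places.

jdrD: ΔΔCt = (24.88−20.59) − (21.91−21.14) = 4.29 − 0.77 = 3.52; fold change = 2^-3.52 = 0.087
feiB: ΔΔCt = (27.79−20.59) − (32.26−21.14) = 7.20 − 11.12 = -3.92; fold change = 2^3.92 = 15.137
lkwC: ΔΔCt = (21.72−20.59) − (24.03−21.14) = 1.13 − 2.89 = -1.76; fold change = 2^1.76 = 3.387
feiB has the largest |ΔΔCt| = 3.92.

15.137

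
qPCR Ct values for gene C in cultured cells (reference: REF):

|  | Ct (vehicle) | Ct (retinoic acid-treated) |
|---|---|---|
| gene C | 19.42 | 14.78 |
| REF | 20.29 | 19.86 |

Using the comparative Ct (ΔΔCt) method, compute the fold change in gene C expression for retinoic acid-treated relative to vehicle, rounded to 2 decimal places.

ΔCt(vehicle) = 19.420 − 20.290 = -0.870
ΔCt(retinoic acid-treated) = 14.780 − 19.860 = -5.080
ΔΔCt = -5.080 − (-0.870) = -4.210
Fold change = 2^(−(-4.210)) = 2^4.210 = 18.507

18.51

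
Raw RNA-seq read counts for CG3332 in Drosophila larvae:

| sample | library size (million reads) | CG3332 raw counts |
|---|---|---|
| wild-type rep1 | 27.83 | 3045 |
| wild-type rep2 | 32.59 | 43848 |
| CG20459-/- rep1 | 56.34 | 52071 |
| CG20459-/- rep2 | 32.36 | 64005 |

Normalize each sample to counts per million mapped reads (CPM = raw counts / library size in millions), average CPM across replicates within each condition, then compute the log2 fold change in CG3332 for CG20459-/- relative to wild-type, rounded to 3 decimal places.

CPM(wild-type rep1) = 3045 / 27.83 = 109.4143
CPM(wild-type rep2) = 43848 / 32.59 = 1345.4434
CPM(CG20459-/- rep1) = 52071 / 56.34 = 924.2279
CPM(CG20459-/- rep2) = 64005 / 32.36 = 1977.9048
mean CPM(wild-type) = 727.4288; mean CPM(CG20459-/-) = 1451.0664
Fold change = 1451.0664 / 727.4288 = 1.99479
log2(1.99479) = 0.9962

0.996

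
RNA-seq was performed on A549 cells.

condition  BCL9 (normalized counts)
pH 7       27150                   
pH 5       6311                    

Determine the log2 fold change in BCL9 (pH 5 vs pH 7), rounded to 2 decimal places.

-2.11

Fold change = 6311 / 27150 = 0.2324
log2(0.2324) = -2.105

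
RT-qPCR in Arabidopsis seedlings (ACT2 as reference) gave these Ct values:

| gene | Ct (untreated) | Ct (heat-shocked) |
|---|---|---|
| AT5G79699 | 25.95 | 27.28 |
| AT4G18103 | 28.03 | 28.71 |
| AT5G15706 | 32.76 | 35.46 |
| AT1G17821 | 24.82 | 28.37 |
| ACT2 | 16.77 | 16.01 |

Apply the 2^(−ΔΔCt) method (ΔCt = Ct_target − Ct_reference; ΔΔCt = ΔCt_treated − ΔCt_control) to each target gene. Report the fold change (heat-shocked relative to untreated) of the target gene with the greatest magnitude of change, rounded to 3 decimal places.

AT5G79699: ΔΔCt = (27.28−16.01) − (25.95−16.77) = 11.27 − 9.18 = 2.09; fold change = 2^-2.09 = 0.235
AT4G18103: ΔΔCt = (28.71−16.01) − (28.03−16.77) = 12.70 − 11.26 = 1.44; fold change = 2^-1.44 = 0.369
AT5G15706: ΔΔCt = (35.46−16.01) − (32.76−16.77) = 19.45 − 15.99 = 3.46; fold change = 2^-3.46 = 0.091
AT1G17821: ΔΔCt = (28.37−16.01) − (24.82−16.77) = 12.36 − 8.05 = 4.31; fold change = 2^-4.31 = 0.050
AT1G17821 has the largest |ΔΔCt| = 4.31.

0.050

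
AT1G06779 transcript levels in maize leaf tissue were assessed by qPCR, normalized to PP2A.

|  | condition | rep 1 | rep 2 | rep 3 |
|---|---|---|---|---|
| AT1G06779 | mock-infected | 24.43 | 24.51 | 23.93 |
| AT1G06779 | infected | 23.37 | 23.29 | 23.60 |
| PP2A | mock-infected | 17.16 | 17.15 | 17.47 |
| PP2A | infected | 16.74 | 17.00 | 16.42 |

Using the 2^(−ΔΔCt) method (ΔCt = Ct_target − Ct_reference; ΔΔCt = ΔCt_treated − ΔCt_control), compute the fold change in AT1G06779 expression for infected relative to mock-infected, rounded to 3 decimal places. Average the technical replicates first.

1.257

Mean Ct: AT1G06779 mock-infected 24.290; AT1G06779 infected 23.420; PP2A mock-infected 17.260; PP2A infected 16.720
ΔCt(mock-infected) = 24.290 − 17.260 = 7.030
ΔCt(infected) = 23.420 − 16.720 = 6.700
ΔΔCt = 6.700 − 7.030 = -0.330
Fold change = 2^(−(-0.330)) = 2^0.330 = 1.2570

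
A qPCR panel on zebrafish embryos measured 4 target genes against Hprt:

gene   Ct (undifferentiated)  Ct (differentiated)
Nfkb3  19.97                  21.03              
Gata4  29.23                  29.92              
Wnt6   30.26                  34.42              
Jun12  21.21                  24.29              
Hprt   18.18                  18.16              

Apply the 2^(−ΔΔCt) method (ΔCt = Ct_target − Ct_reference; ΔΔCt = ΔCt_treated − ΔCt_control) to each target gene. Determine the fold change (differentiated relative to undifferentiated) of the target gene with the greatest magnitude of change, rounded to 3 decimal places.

0.055

Nfkb3: ΔΔCt = (21.03−18.16) − (19.97−18.18) = 2.87 − 1.79 = 1.08; fold change = 2^-1.08 = 0.473
Gata4: ΔΔCt = (29.92−18.16) − (29.23−18.18) = 11.76 − 11.05 = 0.71; fold change = 2^-0.71 = 0.611
Wnt6: ΔΔCt = (34.42−18.16) − (30.26−18.18) = 16.26 − 12.08 = 4.18; fold change = 2^-4.18 = 0.055
Jun12: ΔΔCt = (24.29−18.16) − (21.21−18.18) = 6.13 − 3.03 = 3.10; fold change = 2^-3.10 = 0.117
Wnt6 has the largest |ΔΔCt| = 4.18.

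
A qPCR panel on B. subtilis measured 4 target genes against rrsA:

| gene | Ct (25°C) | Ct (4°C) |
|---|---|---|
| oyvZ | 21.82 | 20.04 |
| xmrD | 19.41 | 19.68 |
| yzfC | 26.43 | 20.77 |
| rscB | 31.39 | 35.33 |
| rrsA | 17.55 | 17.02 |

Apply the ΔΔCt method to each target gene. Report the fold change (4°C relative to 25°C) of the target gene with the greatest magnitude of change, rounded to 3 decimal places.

35.017

oyvZ: ΔΔCt = (20.04−17.02) − (21.82−17.55) = 3.02 − 4.27 = -1.25; fold change = 2^1.25 = 2.378
xmrD: ΔΔCt = (19.68−17.02) − (19.41−17.55) = 2.66 − 1.86 = 0.80; fold change = 2^-0.80 = 0.574
yzfC: ΔΔCt = (20.77−17.02) − (26.43−17.55) = 3.75 − 8.88 = -5.13; fold change = 2^5.13 = 35.017
rscB: ΔΔCt = (35.33−17.02) − (31.39−17.55) = 18.31 − 13.84 = 4.47; fold change = 2^-4.47 = 0.045
yzfC has the largest |ΔΔCt| = 5.13.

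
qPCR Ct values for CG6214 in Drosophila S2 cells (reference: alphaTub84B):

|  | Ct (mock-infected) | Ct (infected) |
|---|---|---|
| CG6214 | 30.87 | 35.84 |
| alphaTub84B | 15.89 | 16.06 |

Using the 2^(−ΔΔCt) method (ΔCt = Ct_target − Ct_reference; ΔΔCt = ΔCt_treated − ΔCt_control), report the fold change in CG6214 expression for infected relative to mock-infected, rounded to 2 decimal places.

0.04

ΔCt(mock-infected) = 30.870 − 15.890 = 14.980
ΔCt(infected) = 35.840 − 16.060 = 19.780
ΔΔCt = 19.780 − 14.980 = 4.800
Fold change = 2^(−4.800) = 0.036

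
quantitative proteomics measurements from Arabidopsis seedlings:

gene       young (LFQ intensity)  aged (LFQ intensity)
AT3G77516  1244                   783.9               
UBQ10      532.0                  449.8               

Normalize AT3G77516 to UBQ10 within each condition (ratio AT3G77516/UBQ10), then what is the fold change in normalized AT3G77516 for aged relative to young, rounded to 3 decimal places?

AT3G77516/UBQ10 (young) = 1244 / 532.0 = 2.3383
AT3G77516/UBQ10 (aged) = 783.9 / 449.8 = 1.7428
Fold change = 1.7428 / 2.3383 = 0.7453

0.745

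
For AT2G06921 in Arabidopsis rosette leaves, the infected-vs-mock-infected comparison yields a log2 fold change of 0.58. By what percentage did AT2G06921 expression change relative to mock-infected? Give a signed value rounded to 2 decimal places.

Fold change = 2^(0.58) = 1.4948
Percent change = (FC − 1) × 100% = (1.4948 − 1) × 100 = 49.48%

49.48%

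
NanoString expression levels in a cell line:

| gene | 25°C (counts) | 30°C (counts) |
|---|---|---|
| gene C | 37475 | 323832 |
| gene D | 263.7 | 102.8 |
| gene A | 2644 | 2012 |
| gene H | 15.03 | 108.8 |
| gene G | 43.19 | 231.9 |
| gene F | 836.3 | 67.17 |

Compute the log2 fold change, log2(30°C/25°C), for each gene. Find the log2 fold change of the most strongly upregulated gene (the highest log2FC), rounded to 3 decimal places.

3.111

log2(323832/37475) = 3.111  (gene C)
log2(102.8/263.7) = -1.359  (gene D)
log2(2012/2644) = -0.394  (gene A)
log2(108.8/15.03) = 2.856  (gene H)
log2(231.9/43.19) = 2.425  (gene G)
log2(67.17/836.3) = -3.638  (gene F)
gene C is most strongly upregulated.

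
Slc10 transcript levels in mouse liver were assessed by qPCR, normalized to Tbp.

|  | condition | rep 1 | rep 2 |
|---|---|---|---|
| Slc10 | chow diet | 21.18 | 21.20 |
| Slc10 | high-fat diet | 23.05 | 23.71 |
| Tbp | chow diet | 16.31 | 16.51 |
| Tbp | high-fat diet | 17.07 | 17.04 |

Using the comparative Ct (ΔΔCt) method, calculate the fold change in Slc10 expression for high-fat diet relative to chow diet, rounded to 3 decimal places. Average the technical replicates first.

0.343

Mean Ct: Slc10 chow diet 21.190; Slc10 high-fat diet 23.380; Tbp chow diet 16.410; Tbp high-fat diet 17.055
ΔCt(chow diet) = 21.190 − 16.410 = 4.780
ΔCt(high-fat diet) = 23.380 − 17.055 = 6.325
ΔΔCt = 6.325 − 4.780 = 1.545
Fold change = 2^(−1.545) = 0.3427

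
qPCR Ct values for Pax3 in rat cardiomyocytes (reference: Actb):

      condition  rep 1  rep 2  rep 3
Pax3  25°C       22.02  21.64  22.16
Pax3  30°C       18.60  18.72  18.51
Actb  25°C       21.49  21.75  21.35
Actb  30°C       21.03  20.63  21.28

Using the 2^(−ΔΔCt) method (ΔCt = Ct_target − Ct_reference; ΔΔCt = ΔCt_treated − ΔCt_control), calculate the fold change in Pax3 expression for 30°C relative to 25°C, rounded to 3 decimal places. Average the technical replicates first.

Mean Ct: Pax3 25°C 21.940; Pax3 30°C 18.610; Actb 25°C 21.530; Actb 30°C 20.980
ΔCt(25°C) = 21.940 − 21.530 = 0.410
ΔCt(30°C) = 18.610 − 20.980 = -2.370
ΔΔCt = -2.370 − 0.410 = -2.780
Fold change = 2^(−(-2.780)) = 2^2.780 = 6.8685

6.869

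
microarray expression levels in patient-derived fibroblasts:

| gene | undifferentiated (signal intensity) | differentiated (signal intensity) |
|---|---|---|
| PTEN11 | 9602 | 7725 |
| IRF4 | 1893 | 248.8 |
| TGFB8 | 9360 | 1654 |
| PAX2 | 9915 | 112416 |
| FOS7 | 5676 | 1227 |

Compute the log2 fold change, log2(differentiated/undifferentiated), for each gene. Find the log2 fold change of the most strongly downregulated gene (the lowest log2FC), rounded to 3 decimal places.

log2(7725/9602) = -0.314  (PTEN11)
log2(248.8/1893) = -2.928  (IRF4)
log2(1654/9360) = -2.501  (TGFB8)
log2(112416/9915) = 3.503  (PAX2)
log2(1227/5676) = -2.210  (FOS7)
IRF4 is most strongly downregulated.

-2.928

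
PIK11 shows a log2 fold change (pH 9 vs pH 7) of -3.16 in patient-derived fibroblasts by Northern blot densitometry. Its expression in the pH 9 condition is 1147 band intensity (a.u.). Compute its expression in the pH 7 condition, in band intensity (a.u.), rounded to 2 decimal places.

Fold change = 2^(-3.16) = 0.1119
pH 7 expression = 1147 / 0.1119 = 10252.23

10252.23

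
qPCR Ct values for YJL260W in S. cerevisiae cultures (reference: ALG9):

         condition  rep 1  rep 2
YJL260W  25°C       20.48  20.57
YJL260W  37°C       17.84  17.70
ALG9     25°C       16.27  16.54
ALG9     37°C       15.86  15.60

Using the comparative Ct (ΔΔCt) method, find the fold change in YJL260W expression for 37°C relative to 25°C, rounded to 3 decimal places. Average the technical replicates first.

Mean Ct: YJL260W 25°C 20.525; YJL260W 37°C 17.770; ALG9 25°C 16.405; ALG9 37°C 15.730
ΔCt(25°C) = 20.525 − 16.405 = 4.120
ΔCt(37°C) = 17.770 − 15.730 = 2.040
ΔΔCt = 2.040 − 4.120 = -2.080
Fold change = 2^(−(-2.080)) = 2^2.080 = 4.2281

4.228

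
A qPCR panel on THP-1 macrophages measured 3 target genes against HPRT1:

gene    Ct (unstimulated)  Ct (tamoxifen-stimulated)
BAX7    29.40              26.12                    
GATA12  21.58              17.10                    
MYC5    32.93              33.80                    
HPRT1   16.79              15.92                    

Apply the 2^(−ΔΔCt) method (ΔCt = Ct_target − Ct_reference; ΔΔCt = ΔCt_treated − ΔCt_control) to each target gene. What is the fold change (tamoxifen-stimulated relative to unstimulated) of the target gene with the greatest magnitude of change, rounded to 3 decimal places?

BAX7: ΔΔCt = (26.12−15.92) − (29.40−16.79) = 10.20 − 12.61 = -2.41; fold change = 2^2.41 = 5.315
GATA12: ΔΔCt = (17.10−15.92) − (21.58−16.79) = 1.18 − 4.79 = -3.61; fold change = 2^3.61 = 12.210
MYC5: ΔΔCt = (33.80−15.92) − (32.93−16.79) = 17.88 − 16.14 = 1.74; fold change = 2^-1.74 = 0.299
GATA12 has the largest |ΔΔCt| = 3.61.

12.210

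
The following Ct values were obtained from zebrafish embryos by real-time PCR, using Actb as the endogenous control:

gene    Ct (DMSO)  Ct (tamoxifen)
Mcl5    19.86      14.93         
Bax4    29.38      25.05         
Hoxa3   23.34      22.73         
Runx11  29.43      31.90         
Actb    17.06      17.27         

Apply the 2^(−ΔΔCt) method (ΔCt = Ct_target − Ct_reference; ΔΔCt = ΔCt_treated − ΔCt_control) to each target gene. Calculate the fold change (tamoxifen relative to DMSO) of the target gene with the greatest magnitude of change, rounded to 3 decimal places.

35.261

Mcl5: ΔΔCt = (14.93−17.27) − (19.86−17.06) = -2.34 − 2.80 = -5.14; fold change = 2^5.14 = 35.261
Bax4: ΔΔCt = (25.05−17.27) − (29.38−17.06) = 7.78 − 12.32 = -4.54; fold change = 2^4.54 = 23.264
Hoxa3: ΔΔCt = (22.73−17.27) − (23.34−17.06) = 5.46 − 6.28 = -0.82; fold change = 2^0.82 = 1.765
Runx11: ΔΔCt = (31.90−17.27) − (29.43−17.06) = 14.63 − 12.37 = 2.26; fold change = 2^-2.26 = 0.209
Mcl5 has the largest |ΔΔCt| = 5.14.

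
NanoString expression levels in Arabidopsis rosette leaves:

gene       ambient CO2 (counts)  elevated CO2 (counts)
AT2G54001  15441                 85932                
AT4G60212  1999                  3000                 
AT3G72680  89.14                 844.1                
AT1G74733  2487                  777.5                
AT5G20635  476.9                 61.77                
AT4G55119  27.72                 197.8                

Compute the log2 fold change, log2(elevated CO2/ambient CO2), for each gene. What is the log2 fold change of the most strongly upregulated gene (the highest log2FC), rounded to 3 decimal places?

log2(85932/15441) = 2.476  (AT2G54001)
log2(3000/1999) = 0.586  (AT4G60212)
log2(844.1/89.14) = 3.243  (AT3G72680)
log2(777.5/2487) = -1.677  (AT1G74733)
log2(61.77/476.9) = -2.949  (AT5G20635)
log2(197.8/27.72) = 2.835  (AT4G55119)
AT3G72680 is most strongly upregulated.

3.243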